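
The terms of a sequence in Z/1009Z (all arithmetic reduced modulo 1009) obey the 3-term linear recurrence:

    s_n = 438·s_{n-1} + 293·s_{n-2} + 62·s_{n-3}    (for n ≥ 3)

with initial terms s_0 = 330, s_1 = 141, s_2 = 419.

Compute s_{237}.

462

s_3 = 438·419 + 293·141 + 62·330 = 108
s_4 = 438·108 + 293·419 + 62·141 = 220
s_5 = 438·220 + 293·108 + 62·419 = 614
s_6 = 438·614 + 293·220 + 62·108 = 55
s_7 = 438·55 + 293·614 + 62·220 = 697
s_8 = 438·697 + 293·55 + 62·614 = 265
Continuing the recurrence:
  s_9 = 821;  s_10 = 173;  s_11 = 796;  s_12 = 225;  s_13 = 453;  s_14 = 901
  s_15 = 493;  s_16 = 486;  s_17 = 498;  s_18 = 605;  s_19 = 103;  s_20 = 1005
  s_21 = 352;  s_22 = 977;  s_23 = 80;  s_24 = 65;  s_25 = 485;  s_26 = 329
  s_27 = 654;  s_28 = 238;  s_29 = 447;  s_30 = 341;  s_31 = 457;  s_32 = 877
  s_33 = 363;  s_34 = 329;  s_35 = 117;  s_36 = 637;  s_37 = 715;  s_38 = 547
  s_39 = 219;  s_40 = 850;  s_41 = 187;  s_42 = 465;  s_43 = 389;  s_44 = 386
  s_45 = 94;  s_46 = 804;  s_47 = 26;  s_48 = 538;  s_49 = 500;  s_50 = 880
  s_51 = 256;  s_52 = 395;  s_53 = 887;  s_54 = 478;  s_55 = 344;  s_56 = 642
  s_57 = 961;  s_58 = 736;  s_59 = 3;  s_60 = 78;  s_61 = 964;  s_62 = 303
  s_63 = 258;  s_64 = 220;  s_65 = 39;  s_66 = 674;  s_67 = 426;  s_68 = 41
  s_69 = 926;  s_70 = 53;  s_71 = 428;  s_72 = 83;  s_73 = 577;  s_74 = 881
  s_75 = 90;  s_76 = 357;  s_77 = 243;  s_78 = 689;  s_79 = 596;  s_80 = 734
  s_81 = 32;  s_82 = 663;  s_83 = 200;  s_84 = 314;  s_85 = 123;  s_86 = 872
  s_87 = 546;  s_88 = 797;  s_89 = 106;  s_90 = 2;  s_91 = 628;  s_92 = 711
  s_93 = 127;  s_94 = 185;  s_95 = 883;  s_96 = 837;  s_97 = 116;  s_98 = 672
  s_99 = 834;  s_100 = 304;  s_101 = 443;  s_102 = 835;  s_103 = 796;  s_104 = 234
  s_105 = 34;  s_106 = 627;  s_107 = 432;  s_108 = 696;  s_109 = 104;  s_110 = 807
  s_111 = 283;  s_112 = 586;  s_113 = 147;  s_114 = 371;  s_115 = 750;  s_116 = 339
  s_117 = 751;  s_118 = 535;  s_119 = 152;  s_120 = 490;  s_121 = 725;  s_122 = 350
  s_123 = 577;  s_124 = 662;  s_125 = 433;  s_126 = 659;  s_127 = 487;  s_128 = 378
  s_129 = 1008;  s_130 = 259;  s_131 = 370;  s_132 = 770;  s_133 = 615;  s_134 = 303
  s_135 = 436;  s_136 = 42;  s_137 = 463;  s_138 = 981;  s_139 = 883;  s_140 = 629
  s_141 = 742;  s_142 = 8;  s_143 = 595;  s_144 = 204;  s_145 = 834;  s_146 = 841
  s_147 = 797;  s_148 = 438;  s_149 = 250;  s_150 = 692;  s_151 = 911;  s_152 = 775
  s_153 = 490;  s_154 = 740;  s_155 = 141;  s_156 = 204;  s_157 = 979;  s_158 = 888
  s_159 = 301;  s_160 = 688;  s_161 = 633;  s_162 = 63;  s_163 = 442;  s_164 = 60
  s_165 = 270;  s_166 = 795;  s_167 = 197;  s_168 = 973;  s_169 = 433;  s_170 = 619
  s_171 = 231;  s_172 = 637;  s_173 = 638;  s_174 = 123;  s_175 = 809;  s_176 = 103
  s_177 = 194;  s_178 = 842;  s_179 = 172;  s_180 = 91;  s_181 = 189;  s_182 = 38
  s_183 = 979;  s_184 = 631;  s_185 = 541;  s_186 = 237;  s_187 = 759;  s_188 = 546
  s_189 = 990;  s_190 = 950;  s_191 = 425;  s_192 = 191;  s_193 = 707;  s_194 = 487
  s_195 = 447;  s_196 = 909;  s_197 = 321;  s_198 = 779;  s_199 = 230;  s_200 = 784
  s_201 = 994;  s_202 = 287;  s_203 = 407;  s_204 = 96;  s_205 = 500;  s_206 = 941
  s_207 = 579;  s_208 = 320;  s_209 = 873;  s_210 = 469;  s_211 = 767;  s_212 = 791
  s_213 = 921;  s_214 = 631;  s_215 = 972;  s_216 = 772;  s_217 = 150;  s_218 = 19
  s_219 = 245;  s_220 = 88;  s_221 = 517;  s_222 = 35;  s_223 = 737;  s_224 = 866
  s_225 = 91;  s_226 = 266;  s_227 = 108;  s_228 = 723;  s_229 = 561;  s_230 = 113
  s_231 = 389;  s_232 = 149;  s_233 = 589;  s_234 = 859;  s_235 = 80
s_236 = 438·80 + 293·859 + 62·589 = 365
s_237 = 438·365 + 293·80 + 62·859 = 462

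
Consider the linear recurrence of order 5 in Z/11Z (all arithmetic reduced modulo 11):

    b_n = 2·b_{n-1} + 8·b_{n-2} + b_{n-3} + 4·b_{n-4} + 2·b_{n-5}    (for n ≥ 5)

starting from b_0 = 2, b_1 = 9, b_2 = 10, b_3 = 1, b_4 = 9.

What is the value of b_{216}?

10

b_5 = 2·9 + 8·1 + 1·10 + 4·9 + 2·2 = 10
b_6 = 2·10 + 8·9 + 1·1 + 4·10 + 2·9 = 8
b_7 = 2·8 + 8·10 + 1·9 + 4·1 + 2·10 = 8
b_8 = 2·8 + 8·8 + 1·10 + 4·9 + 2·1 = 7
b_9 = 2·7 + 8·8 + 1·8 + 4·10 + 2·9 = 1
b_10 = 2·1 + 8·7 + 1·8 + 4·8 + 2·10 = 8
Continuing the recurrence:
  b_11 = 2;  b_12 = 3;  b_13 = 4;  b_14 = 2;  b_15 = 8;  b_16 = 8
  b_17 = 5;  b_18 = 10;  b_19 = 5;  b_20 = 0;  b_21 = 9;  b_22 = 7
  b_23 = 5;  b_24 = 8;  b_25 = 0;  b_26 = 5;  b_27 = 8;  b_28 = 10
  b_29 = 6;  b_30 = 10;  b_31 = 10;  b_32 = 8;  b_33 = 7;  b_34 = 8
  b_35 = 8;  b_36 = 7;  b_37 = 9;  b_38 = 7;  b_39 = 9;  b_40 = 6
  b_41 = 9;  b_42 = 0;  b_43 = 7;  b_44 = 10;  b_45 = 3;  b_46 = 1
  b_47 = 9;  b_48 = 6;  b_49 = 7;  b_50 = 4;  b_51 = 9;  b_52 = 0
  b_53 = 6;  b_54 = 7;  b_55 = 7;  b_56 = 6;  b_57 = 0;  b_58 = 7
  b_59 = 7;  b_60 = 9;  b_61 = 5;  b_62 = 7;  b_63 = 6;  b_64 = 2
  b_65 = 9;  b_66 = 1;  b_67 = 4;  b_68 = 1;  b_69 = 9;  b_70 = 8
  b_71 = 8;  b_72 = 2;  b_73 = 4;  b_74 = 5;  b_75 = 4;  b_76 = 10
  b_77 = 0;  b_78 = 2;  b_79 = 7;  b_80 = 1;  b_81 = 3;  b_82 = 7
  b_83 = 5;  b_84 = 10;  b_85 = 4;  b_86 = 6;  b_87 = 0;  b_88 = 3
  b_89 = 4;  b_90 = 9;  b_91 = 10;  b_92 = 9;  b_93 = 8;  b_94 = 10
  b_95 = 8;  b_96 = 6;  b_97 = 4;  b_98 = 10;  b_99 = 0;  b_100 = 3
  b_101 = 0;  b_102 = 6;  b_103 = 2;  b_104 = 9;  b_105 = 2;  b_106 = 3
  b_107 = 7;  b_108 = 3;  b_109 = 3;  b_110 = 9;  b_111 = 2;  b_112 = 6
  b_113 = 0;  b_114 = 4;  b_115 = 7;  b_116 = 8;  b_117 = 0;  b_118 = 10
  b_119 = 9;  b_120 = 1;  b_121 = 1;  b_122 = 4;  b_123 = 7;  b_124 = 3
  b_125 = 6;  b_126 = 6;  b_127 = 0;  b_128 = 3;  b_129 = 9;  b_130 = 1
  b_131 = 1;  b_132 = 9;  b_133 = 3;  b_134 = 2;  b_135 = 10;  b_136 = 0
  b_137 = 2;  b_138 = 6;  b_139 = 6;  b_140 = 5;  b_141 = 6;  b_142 = 9
  b_143 = 8;  b_144 = 5;  b_145 = 7;  b_146 = 0;  b_147 = 1;  b_148 = 1
  b_149 = 4;  b_150 = 9;  b_151 = 0;  b_152 = 5;  b_153 = 4;  b_154 = 4
  b_155 = 8;  b_156 = 6;  b_157 = 7;  b_158 = 6;  b_159 = 4;  b_160 = 4
  b_161 = 9;  b_162 = 4;  b_163 = 2;  b_164 = 3;  b_165 = 4;  b_166 = 2
  b_167 = 0;  b_168 = 3;  b_169 = 8;  b_170 = 1;  b_171 = 7;  b_172 = 9
  b_173 = 3;  b_174 = 6;  b_175 = 9;  b_176 = 9;  b_177 = 5;  b_178 = 0
  b_179 = 9;  b_180 = 0;  b_181 = 0;  b_182 = 8;  b_183 = 8;  b_184 = 10
  b_185 = 4;  b_186 = 7;  b_187 = 5;  b_188 = 5;  b_189 = 5;  b_190 = 3
  b_191 = 8;  b_192 = 9;  b_193 = 5;  b_194 = 2;  b_195 = 3;  b_196 = 2
  b_197 = 2;  b_198 = 8;  b_199 = 6;  b_200 = 4;  b_201 = 10;  b_202 = 6
  b_203 = 4;  b_204 = 6;  b_205 = 10;  b_206 = 6;  b_207 = 5;  b_208 = 1
  b_209 = 1;  b_210 = 4;  b_211 = 5;  b_212 = 2;  b_213 = 10;  b_214 = 4
b_215 = 2·4 + 8·10 + 1·2 + 4·5 + 2·4 = 8
b_216 = 2·8 + 8·4 + 1·10 + 4·2 + 2·5 = 10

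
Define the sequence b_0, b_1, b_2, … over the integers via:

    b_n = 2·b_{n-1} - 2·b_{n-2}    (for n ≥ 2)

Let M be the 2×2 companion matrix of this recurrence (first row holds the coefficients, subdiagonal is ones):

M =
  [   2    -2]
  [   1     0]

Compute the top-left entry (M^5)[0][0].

(M^5)[0][0] is the top entry after applying M 5 times to the unit state (1, 0). Equivalently it is h_{6} for the auxiliary sequence (h_n) obeying the same recurrence with h_1 = 1 and h_i = 0 for 0 ≤ i < 1:
h_2 = 2·1 + -2·0 = 2
h_3 = 2·2 + -2·1 = 2
h_4 = 2·2 + -2·2 = 0
h_5 = 2·0 + -2·2 = -4
h_6 = 2·-4 + -2·0 = -8

-8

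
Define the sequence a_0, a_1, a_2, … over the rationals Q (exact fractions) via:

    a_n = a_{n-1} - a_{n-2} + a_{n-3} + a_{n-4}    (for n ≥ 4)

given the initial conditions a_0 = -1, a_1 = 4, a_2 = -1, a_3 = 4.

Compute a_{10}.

a_4 = 1·4 + -1·-1 + 1·4 + 1·-1 = 8
a_5 = 1·8 + -1·4 + 1·-1 + 1·4 = 7
a_6 = 1·7 + -1·8 + 1·4 + 1·-1 = 2
a_7 = 1·2 + -1·7 + 1·8 + 1·4 = 7
a_8 = 1·7 + -1·2 + 1·7 + 1·8 = 20
a_9 = 1·20 + -1·7 + 1·2 + 1·7 = 22
a_10 = 1·22 + -1·20 + 1·7 + 1·2 = 11

11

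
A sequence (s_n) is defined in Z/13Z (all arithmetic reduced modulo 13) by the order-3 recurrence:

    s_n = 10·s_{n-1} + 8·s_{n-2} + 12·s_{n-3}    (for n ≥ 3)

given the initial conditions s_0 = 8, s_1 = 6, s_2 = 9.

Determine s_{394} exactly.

s_3 = 10·9 + 8·6 + 12·8 = 0
s_4 = 10·0 + 8·9 + 12·6 = 1
s_5 = 10·1 + 8·0 + 12·9 = 1
s_6 = 10·1 + 8·1 + 12·0 = 5
s_7 = 10·5 + 8·1 + 12·1 = 5
s_8 = 10·5 + 8·5 + 12·1 = 11
s_9 = 10·11 + 8·5 + 12·5 = 2
s_10 = 10·2 + 8·11 + 12·5 = 12
s_11 = 10·12 + 8·2 + 12·11 = 8
s_12 = 10·8 + 8·12 + 12·2 = 5
s_13 = 10·5 + 8·8 + 12·12 = 11
s_14 = 10·11 + 8·5 + 12·8 = 12
s_15 = 10·12 + 8·11 + 12·5 = 8
s_16 = 10·8 + 8·12 + 12·11 = 9
s_17 = 10·9 + 8·8 + 12·12 = 12
s_18 = 10·12 + 8·9 + 12·8 = 2
s_19 = 10·2 + 8·12 + 12·9 = 3
s_20 = 10·3 + 8·2 + 12·12 = 8
s_21 = 10·8 + 8·3 + 12·2 = 11
s_22 = 10·11 + 8·8 + 12·3 = 2
s_23 = 10·2 + 8·11 + 12·8 = 9
s_24 = 10·9 + 8·2 + 12·11 = 4
s_25 = 10·4 + 8·9 + 12·2 = 6
s_26 = 10·6 + 8·4 + 12·9 = 5
s_27 = 10·5 + 8·6 + 12·4 = 3
s_28 = 10·3 + 8·5 + 12·6 = 12
s_29 = 10·12 + 8·3 + 12·5 = 9
s_30 = 10·9 + 8·12 + 12·3 = 1
s_31 = 10·1 + 8·9 + 12·12 = 5
s_32 = 10·5 + 8·1 + 12·9 = 10
s_33 = 10·10 + 8·5 + 12·1 = 9
s_34 = 10·9 + 8·10 + 12·5 = 9
s_35 = 10·9 + 8·9 + 12·10 = 9
s_36 = 10·9 + 8·9 + 12·9 = 10
s_37 = 10·10 + 8·9 + 12·9 = 7
s_38 = 10·7 + 8·10 + 12·9 = 11
s_39 = 10·11 + 8·7 + 12·10 = 0
s_40 = 10·0 + 8·11 + 12·7 = 3
s_41 = 10·3 + 8·0 + 12·11 = 6
s_42 = 10·6 + 8·3 + 12·0 = 6
s_43 = 10·6 + 8·6 + 12·3 = 1
s_44 = 10·1 + 8·6 + 12·6 = 0
s_45 = 10·0 + 8·1 + 12·6 = 2
s_46 = 10·2 + 8·0 + 12·1 = 6
s_47 = 10·6 + 8·2 + 12·0 = 11
s_48 = 10·11 + 8·6 + 12·2 = 0
s_49 = 10·0 + 8·11 + 12·6 = 4
s_50 = 10·4 + 8·0 + 12·11 = 3
s_51 = 10·3 + 8·4 + 12·0 = 10
s_52 = 10·10 + 8·3 + 12·4 = 3
s_53 = 10·3 + 8·10 + 12·3 = 3
s_54 = 10·3 + 8·3 + 12·10 = 5
s_55 = 10·5 + 8·3 + 12·3 = 6
s_56 = 10·6 + 8·5 + 12·3 = 6
s_57 = 10·6 + 8·6 + 12·5 = 12
s_58 = 10·12 + 8·6 + 12·6 = 6
s_59 = 10·6 + 8·12 + 12·6 = 7
s_60 = 10·7 + 8·6 + 12·12 = 2
s_61 = 10·2 + 8·7 + 12·6 = 5
s_62 = 10·5 + 8·2 + 12·7 = 7
s_63 = 10·7 + 8·5 + 12·2 = 4
s_64 = 10·4 + 8·7 + 12·5 = 0
s_65 = 10·0 + 8·4 + 12·7 = 12
s_66 = 10·12 + 8·0 + 12·4 = 12
s_67 = 10·12 + 8·12 + 12·0 = 8
s_68 = 10·8 + 8·12 + 12·12 = 8
s_69 = 10·8 + 8·8 + 12·12 = 2
s_70 = 10·2 + 8·8 + 12·8 = 11
s_71 = 10·11 + 8·2 + 12·8 = 1
s_72 = 10·1 + 8·11 + 12·2 = 5
s_73 = 10·5 + 8·1 + 12·11 = 8
s_74 = 10·8 + 8·5 + 12·1 = 2
s_75 = 10·2 + 8·8 + 12·5 = 1
s_76 = 10·1 + 8·2 + 12·8 = 5
s_77 = 10·5 + 8·1 + 12·2 = 4
s_78 = 10·4 + 8·5 + 12·1 = 1
s_79 = 10·1 + 8·4 + 12·5 = 11
s_80 = 10·11 + 8·1 + 12·4 = 10
s_81 = 10·10 + 8·11 + 12·1 = 5
s_82 = 10·5 + 8·10 + 12·11 = 2
s_83 = 10·2 + 8·5 + 12·10 = 11
s_84 = 10·11 + 8·2 + 12·5 = 4
s_85 = 10·4 + 8·11 + 12·2 = 9
s_86 = 10·9 + 8·4 + 12·11 = 7
s_87 = 10·7 + 8·9 + 12·4 = 8
s_88 = 10·8 + 8·7 + 12·9 = 10
s_89 = 10·10 + 8·8 + 12·7 = 1
s_90 = 10·1 + 8·10 + 12·8 = 4
s_91 = 10·4 + 8·1 + 12·10 = 12
s_92 = 10·12 + 8·4 + 12·1 = 8
s_93 = 10·8 + 8·12 + 12·4 = 3
s_94 = 10·3 + 8·8 + 12·12 = 4
s_95 = 10·4 + 8·3 + 12·8 = 4
s_96 = 10·4 + 8·4 + 12·3 = 4
s_97 = 10·4 + 8·4 + 12·4 = 3
s_98 = 10·3 + 8·4 + 12·4 = 6
s_99 = 10·6 + 8·3 + 12·4 = 2
s_100 = 10·2 + 8·6 + 12·3 = 0
s_101 = 10·0 + 8·2 + 12·6 = 10
s_102 = 10·10 + 8·0 + 12·2 = 7
s_103 = 10·7 + 8·10 + 12·0 = 7
s_104 = 10·7 + 8·7 + 12·10 = 12
s_105 = 10·12 + 8·7 + 12·7 = 0
s_106 = 10·0 + 8·12 + 12·7 = 11
s_107 = 10·11 + 8·0 + 12·12 = 7
s_108 = 10·7 + 8·11 + 12·0 = 2
s_109 = 10·2 + 8·7 + 12·11 = 0
s_110 = 10·0 + 8·2 + 12·7 = 9
s_111 = 10·9 + 8·0 + 12·2 = 10
s_112 = 10·10 + 8·9 + 12·0 = 3
s_113 = 10·3 + 8·10 + 12·9 = 10
s_114 = 10·10 + 8·3 + 12·10 = 10
s_115 = 10·10 + 8·10 + 12·3 = 8
s_116 = 10·8 + 8·10 + 12·10 = 7
s_117 = 10·7 + 8·8 + 12·10 = 7
s_118 = 10·7 + 8·7 + 12·8 = 1
s_119 = 10·1 + 8·7 + 12·7 = 7
s_120 = 10·7 + 8·1 + 12·7 = 6
s_121 = 10·6 + 8·7 + 12·1 = 11
s_122 = 10·11 + 8·6 + 12·7 = 8
s_123 = 10·8 + 8·11 + 12·6 = 6
s_124 = 10·6 + 8·8 + 12·11 = 9
(s_122, s_123, s_124) = (8, 6, 9) = (s_0, s_1, s_2), so the sequence has period 122.
394 ≡ 28 (mod 122), hence s_394 = s_28 = 12.

12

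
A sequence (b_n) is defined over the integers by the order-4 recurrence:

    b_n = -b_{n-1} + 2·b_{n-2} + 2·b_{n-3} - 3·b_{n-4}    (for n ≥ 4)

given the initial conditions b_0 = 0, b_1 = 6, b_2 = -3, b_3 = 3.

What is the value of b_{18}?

3741

b_4 = -1·3 + 2·-3 + 2·6 + -3·0 = 3
b_5 = -1·3 + 2·3 + 2·-3 + -3·6 = -21
b_6 = -1·-21 + 2·3 + 2·3 + -3·-3 = 42
b_7 = -1·42 + 2·-21 + 2·3 + -3·3 = -87
b_8 = -1·-87 + 2·42 + 2·-21 + -3·3 = 120
b_9 = -1·120 + 2·-87 + 2·42 + -3·-21 = -147
b_10 = -1·-147 + 2·120 + 2·-87 + -3·42 = 87
b_11 = -1·87 + 2·-147 + 2·120 + -3·-87 = 120
b_12 = -1·120 + 2·87 + 2·-147 + -3·120 = -600
b_13 = -1·-600 + 2·120 + 2·87 + -3·-147 = 1455
b_14 = -1·1455 + 2·-600 + 2·120 + -3·87 = -2676
b_15 = -1·-2676 + 2·1455 + 2·-600 + -3·120 = 4026
b_16 = -1·4026 + 2·-2676 + 2·1455 + -3·-600 = -4668
b_17 = -1·-4668 + 2·4026 + 2·-2676 + -3·1455 = 3003
b_18 = -1·3003 + 2·-4668 + 2·4026 + -3·-2676 = 3741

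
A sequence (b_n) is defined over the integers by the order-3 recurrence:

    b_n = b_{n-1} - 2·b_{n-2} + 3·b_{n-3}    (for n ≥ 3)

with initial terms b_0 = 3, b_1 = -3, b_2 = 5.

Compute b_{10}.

242

b_3 = 1·5 + -2·-3 + 3·3 = 20
b_4 = 1·20 + -2·5 + 3·-3 = 1
b_5 = 1·1 + -2·20 + 3·5 = -24
b_6 = 1·-24 + -2·1 + 3·20 = 34
b_7 = 1·34 + -2·-24 + 3·1 = 85
b_8 = 1·85 + -2·34 + 3·-24 = -55
b_9 = 1·-55 + -2·85 + 3·34 = -123
b_10 = 1·-123 + -2·-55 + 3·85 = 242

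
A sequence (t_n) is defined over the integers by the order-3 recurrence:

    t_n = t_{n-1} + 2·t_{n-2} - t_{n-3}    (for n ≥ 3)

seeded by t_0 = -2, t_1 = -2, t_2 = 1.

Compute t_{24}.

168127

t_3 = 1·1 + 2·-2 + -1·-2 = -1
t_4 = 1·-1 + 2·1 + -1·-2 = 3
t_5 = 1·3 + 2·-1 + -1·1 = 0
t_6 = 1·0 + 2·3 + -1·-1 = 7
t_7 = 1·7 + 2·0 + -1·3 = 4
t_8 = 1·4 + 2·7 + -1·0 = 18
t_9 = 1·18 + 2·4 + -1·7 = 19
t_10 = 1·19 + 2·18 + -1·4 = 51
t_11 = 1·51 + 2·19 + -1·18 = 71
t_12 = 1·71 + 2·51 + -1·19 = 154
t_13 = 1·154 + 2·71 + -1·51 = 245
t_14 = 1·245 + 2·154 + -1·71 = 482
t_15 = 1·482 + 2·245 + -1·154 = 818
t_16 = 1·818 + 2·482 + -1·245 = 1537
t_17 = 1·1537 + 2·818 + -1·482 = 2691
t_18 = 1·2691 + 2·1537 + -1·818 = 4947
t_19 = 1·4947 + 2·2691 + -1·1537 = 8792
t_20 = 1·8792 + 2·4947 + -1·2691 = 15995
t_21 = 1·15995 + 2·8792 + -1·4947 = 28632
t_22 = 1·28632 + 2·15995 + -1·8792 = 51830
t_23 = 1·51830 + 2·28632 + -1·15995 = 93099
t_24 = 1·93099 + 2·51830 + -1·28632 = 168127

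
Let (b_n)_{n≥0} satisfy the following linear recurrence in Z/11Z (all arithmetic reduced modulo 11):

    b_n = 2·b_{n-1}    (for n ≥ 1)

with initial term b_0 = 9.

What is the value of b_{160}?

b_1 = 2·9 = 7
b_2 = 2·7 = 3
b_3 = 2·3 = 6
b_4 = 2·6 = 1
b_5 = 2·1 = 2
b_6 = 2·2 = 4
b_7 = 2·4 = 8
b_8 = 2·8 = 5
b_9 = 2·5 = 10
b_10 = 2·10 = 9
(b_10) = (9) = (b_0), so the sequence has period 10.
160 ≡ 0 (mod 10), hence b_160 = b_0 = 9.

9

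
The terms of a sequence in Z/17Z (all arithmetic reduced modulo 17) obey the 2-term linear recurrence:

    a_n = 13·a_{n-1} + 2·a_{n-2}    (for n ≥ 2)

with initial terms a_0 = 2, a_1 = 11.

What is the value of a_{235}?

a_2 = 13·11 + 2·2 = 11
a_3 = 13·11 + 2·11 = 12
a_4 = 13·12 + 2·11 = 8
a_5 = 13·8 + 2·12 = 9
a_6 = 13·9 + 2·8 = 14
a_7 = 13·14 + 2·9 = 13
Continuing the recurrence:
  a_8 = 10;  a_9 = 3;  a_10 = 8;  a_11 = 8;  a_12 = 1;  a_13 = 12
  a_14 = 5;  a_15 = 4;  a_16 = 11;  a_17 = 15;  a_18 = 13;  a_19 = 12
  a_20 = 12;  a_21 = 10;  a_22 = 1;  a_23 = 16;  a_24 = 6;  a_25 = 8
  a_26 = 14;  a_27 = 11;  a_28 = 1;  a_29 = 1;  a_30 = 15;  a_31 = 10
  a_32 = 7;  a_33 = 9;  a_34 = 12;  a_35 = 4;  a_36 = 8;  a_37 = 10
  a_38 = 10;  a_39 = 14;  a_40 = 15;  a_41 = 2;  a_42 = 5;  a_43 = 1
  a_44 = 6;  a_45 = 12;  a_46 = 15;  a_47 = 15;  a_48 = 4;  a_49 = 14
  a_50 = 3;  a_51 = 16;  a_52 = 10;  a_53 = 9;  a_54 = 1;  a_55 = 14
  a_56 = 14;  a_57 = 6;  a_58 = 4;  a_59 = 13;  a_60 = 7;  a_61 = 15
  a_62 = 5;  a_63 = 10;  a_64 = 4;  a_65 = 4;  a_66 = 9;  a_67 = 6
  a_68 = 11;  a_69 = 2;  a_70 = 14;  a_71 = 16;  a_72 = 15;  a_73 = 6
  a_74 = 6;  a_75 = 5;  a_76 = 9;  a_77 = 8;  a_78 = 3;  a_79 = 4
  a_80 = 7;  a_81 = 14;  a_82 = 9;  a_83 = 9;  a_84 = 16;  a_85 = 5
  a_86 = 12;  a_87 = 13;  a_88 = 6;  a_89 = 2;  a_90 = 4;  a_91 = 5
  a_92 = 5;  a_93 = 7;  a_94 = 16;  a_95 = 1;  a_96 = 11;  a_97 = 9
  a_98 = 3;  a_99 = 6;  a_100 = 16;  a_101 = 16;  a_102 = 2;  a_103 = 7
  a_104 = 10;  a_105 = 8;  a_106 = 5;  a_107 = 13;  a_108 = 9;  a_109 = 7
  a_110 = 7;  a_111 = 3;  a_112 = 2;  a_113 = 15;  a_114 = 12;  a_115 = 16
  a_116 = 11;  a_117 = 5;  a_118 = 2;  a_119 = 2;  a_120 = 13;  a_121 = 3
  a_122 = 14;  a_123 = 1;  a_124 = 7;  a_125 = 8;  a_126 = 16;  a_127 = 3
  a_128 = 3;  a_129 = 11;  a_130 = 13;  a_131 = 4;  a_132 = 10;  a_133 = 2
  a_134 = 12;  a_135 = 7;  a_136 = 13;  a_137 = 13;  a_138 = 8;  a_139 = 11
  a_140 = 6;  a_141 = 15;  a_142 = 3;  a_143 = 1;  a_144 = 2;  a_145 = 11
  a_146 = 11;  a_147 = 12;  a_148 = 8;  a_149 = 9;  a_150 = 14;  a_151 = 13
  a_152 = 10;  a_153 = 3;  a_154 = 8;  a_155 = 8;  a_156 = 1;  a_157 = 12
  a_158 = 5;  a_159 = 4;  a_160 = 11;  a_161 = 15;  a_162 = 13;  a_163 = 12
  a_164 = 12;  a_165 = 10;  a_166 = 1;  a_167 = 16;  a_168 = 6;  a_169 = 8
  a_170 = 14;  a_171 = 11;  a_172 = 1;  a_173 = 1;  a_174 = 15;  a_175 = 10
  a_176 = 7;  a_177 = 9;  a_178 = 12;  a_179 = 4;  a_180 = 8;  a_181 = 10
  a_182 = 10;  a_183 = 14;  a_184 = 15;  a_185 = 2;  a_186 = 5;  a_187 = 1
  a_188 = 6;  a_189 = 12;  a_190 = 15;  a_191 = 15;  a_192 = 4;  a_193 = 14
  a_194 = 3;  a_195 = 16;  a_196 = 10;  a_197 = 9;  a_198 = 1;  a_199 = 14
  a_200 = 14;  a_201 = 6;  a_202 = 4;  a_203 = 13;  a_204 = 7;  a_205 = 15
  a_206 = 5;  a_207 = 10;  a_208 = 4;  a_209 = 4;  a_210 = 9;  a_211 = 6
  a_212 = 11;  a_213 = 2;  a_214 = 14;  a_215 = 16;  a_216 = 15;  a_217 = 6
  a_218 = 6;  a_219 = 5;  a_220 = 9;  a_221 = 8;  a_222 = 3;  a_223 = 4
  a_224 = 7;  a_225 = 14;  a_226 = 9;  a_227 = 9;  a_228 = 16;  a_229 = 5
  a_230 = 12;  a_231 = 13;  a_232 = 6;  a_233 = 2
a_234 = 13·2 + 2·6 = 4
a_235 = 13·4 + 2·2 = 5

5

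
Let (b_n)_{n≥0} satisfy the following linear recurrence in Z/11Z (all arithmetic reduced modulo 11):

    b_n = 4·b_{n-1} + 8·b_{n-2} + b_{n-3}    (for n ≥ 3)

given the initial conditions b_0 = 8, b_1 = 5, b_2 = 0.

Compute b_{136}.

4

b_3 = 4·0 + 8·5 + 1·8 = 4
b_4 = 4·4 + 8·0 + 1·5 = 10
b_5 = 4·10 + 8·4 + 1·0 = 6
b_6 = 4·6 + 8·10 + 1·4 = 9
b_7 = 4·9 + 8·6 + 1·10 = 6
b_8 = 4·6 + 8·9 + 1·6 = 3
b_9 = 4·3 + 8·6 + 1·9 = 3
b_10 = 4·3 + 8·3 + 1·6 = 9
b_11 = 4·9 + 8·3 + 1·3 = 8
b_12 = 4·8 + 8·9 + 1·3 = 8
b_13 = 4·8 + 8·8 + 1·9 = 6
b_14 = 4·6 + 8·8 + 1·8 = 8
b_15 = 4·8 + 8·6 + 1·8 = 0
b_16 = 4·0 + 8·8 + 1·6 = 4
b_17 = 4·4 + 8·0 + 1·8 = 2
b_18 = 4·2 + 8·4 + 1·0 = 7
b_19 = 4·7 + 8·2 + 1·4 = 4
b_20 = 4·4 + 8·7 + 1·2 = 8
b_21 = 4·8 + 8·4 + 1·7 = 5
b_22 = 4·5 + 8·8 + 1·4 = 0
(b_20, b_21, b_22) = (8, 5, 0) = (b_0, b_1, b_2), so the sequence has period 20.
136 ≡ 16 (mod 20), hence b_136 = b_16 = 4.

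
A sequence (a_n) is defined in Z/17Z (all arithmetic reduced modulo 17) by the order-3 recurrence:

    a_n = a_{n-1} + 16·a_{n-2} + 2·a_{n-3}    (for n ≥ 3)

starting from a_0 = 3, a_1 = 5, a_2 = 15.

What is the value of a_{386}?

a_3 = 1·15 + 16·5 + 2·3 = 16
a_4 = 1·16 + 16·15 + 2·5 = 11
a_5 = 1·11 + 16·16 + 2·15 = 8
a_6 = 1·8 + 16·11 + 2·16 = 12
a_7 = 1·12 + 16·8 + 2·11 = 9
a_8 = 1·9 + 16·12 + 2·8 = 13
Continuing the recurrence:
  a_9 = 11;  a_10 = 16;  a_11 = 14;  a_12 = 3;  a_13 = 4;  a_14 = 12
  a_15 = 14;  a_16 = 10;  a_17 = 3;  a_18 = 4;  a_19 = 4;  a_20 = 6
  a_21 = 10;  a_22 = 12;  a_23 = 14;  a_24 = 5;  a_25 = 15;  a_26 = 4
  a_27 = 16;  a_28 = 8;  a_29 = 0;  a_30 = 7;  a_31 = 6;  a_32 = 16
  a_33 = 7;  a_34 = 3;  a_35 = 11;  a_36 = 5;  a_37 = 0;  a_38 = 0
  a_39 = 10;  a_40 = 10;  a_41 = 0;  a_42 = 10;  a_43 = 13;  a_44 = 3
  a_45 = 10;  a_46 = 16;  a_47 = 12;  a_48 = 16;  a_49 = 2;  a_50 = 10
  a_51 = 6;  a_52 = 0;  a_53 = 14;  a_54 = 9;  a_55 = 12;  a_56 = 14
  a_57 = 3;  a_58 = 13;  a_59 = 4;  a_60 = 14;  a_61 = 2;  a_62 = 13
  a_63 = 5;  a_64 = 13;  a_65 = 0;  a_66 = 14;  a_67 = 6;  a_68 = 9
  a_69 = 14;  a_70 = 0;  a_71 = 4;  a_72 = 15;  a_73 = 11;  a_74 = 4
  a_75 = 6;  a_76 = 7;  a_77 = 9;  a_78 = 14;  a_79 = 2;  a_80 = 6
  a_81 = 15;  a_82 = 13;  a_83 = 10;  a_84 = 10;  a_85 = 9;  a_86 = 2
  a_87 = 13;  a_88 = 12;  a_89 = 3;  a_90 = 0;  a_91 = 4;  a_92 = 10
  a_93 = 6;  a_94 = 4;  a_95 = 1;  a_96 = 9;  a_97 = 16;  a_98 = 9
  a_99 = 11;  a_100 = 0;  a_101 = 7;  a_102 = 12;  a_103 = 5;  a_104 = 7
  a_105 = 9;  a_106 = 12;  a_107 = 0;  a_108 = 6;  a_109 = 13;  a_110 = 7
  a_111 = 6;  a_112 = 8;  a_113 = 16;  a_114 = 3;  a_115 = 3;  a_116 = 15
  a_117 = 1;  a_118 = 9;  a_119 = 4;  a_120 = 14;  a_121 = 11;  a_122 = 5
  a_123 = 5;  a_124 = 5;  a_125 = 10;  a_126 = 15;  a_127 = 15;  a_128 = 3
  a_129 = 1;  a_130 = 11;  a_131 = 16;  a_132 = 7;  a_133 = 13;  a_134 = 4
  a_135 = 5;  a_136 = 10;  a_137 = 13;  a_138 = 13;  a_139 = 3;  a_140 = 16
  a_141 = 5;  a_142 = 12;  a_143 = 5;  a_144 = 3;  a_145 = 5;  a_146 = 12
  a_147 = 13;  a_148 = 11;  a_149 = 5;  a_150 = 3;  a_151 = 3;  a_152 = 10
  a_153 = 13;  a_154 = 9;  a_155 = 16;  a_156 = 16;  a_157 = 1;  a_158 = 0
  a_159 = 14;  a_160 = 16;  a_161 = 2;  a_162 = 14;  a_163 = 10;  a_164 = 0
  a_165 = 1;  a_166 = 4;  a_167 = 3;  a_168 = 1;  a_169 = 6;  a_170 = 11
  a_171 = 7;  a_172 = 8;  a_173 = 6;  a_174 = 12;  a_175 = 5;  a_176 = 5
  a_177 = 7;  a_178 = 12;  a_179 = 15;  a_180 = 0;  a_181 = 9;  a_182 = 5
  a_183 = 13;  a_184 = 9;  a_185 = 6;  a_186 = 6;  a_187 = 1;  a_188 = 7
  a_189 = 1;  a_190 = 13;  a_191 = 9;  a_192 = 15;  a_193 = 15;  a_194 = 1
  a_195 = 16;  a_196 = 11;  a_197 = 14;  a_198 = 1;  a_199 = 9;  a_200 = 2
  a_201 = 12;  a_202 = 11;  a_203 = 3;  a_204 = 16;  a_205 = 1;  a_206 = 8
  a_207 = 5;  a_208 = 16;  a_209 = 10;  a_210 = 4;  a_211 = 9;  a_212 = 8
  a_213 = 7;  a_214 = 0;  a_215 = 9;  a_216 = 6;  a_217 = 14;  a_218 = 9
  a_219 = 7;  a_220 = 9;  a_221 = 3;  a_222 = 8;  a_223 = 6;  a_224 = 4
  a_225 = 14;  a_226 = 5;  a_227 = 16;  a_228 = 5;  a_229 = 16;  a_230 = 9
  a_231 = 3;  a_232 = 9;  a_233 = 7;  a_234 = 4;  a_235 = 15;  a_236 = 8
  a_237 = 1;  a_238 = 6;  a_239 = 4;  a_240 = 0;  a_241 = 8;  a_242 = 16
  a_243 = 8;  a_244 = 8;  a_245 = 15;  a_246 = 6;  a_247 = 7;  a_248 = 14
  a_249 = 2;  a_250 = 2;  a_251 = 11;  a_252 = 13;  a_253 = 6;  a_254 = 15
  a_255 = 1;  a_256 = 15;  a_257 = 10;  a_258 = 14;  a_259 = 0;  a_260 = 6
  a_261 = 0;  a_262 = 11;  a_263 = 6;  a_264 = 12;  a_265 = 11;  a_266 = 11
  a_267 = 7;  a_268 = 1;  a_269 = 16;  a_270 = 12;  a_271 = 15;  a_272 = 1
  a_273 = 10;  a_274 = 5;  a_275 = 14;  a_276 = 12;  a_277 = 8;  a_278 = 7
  a_279 = 6;  a_280 = 15;  a_281 = 6;  a_282 = 3;  a_283 = 10;  a_284 = 2
  a_285 = 15;  a_286 = 16;  a_287 = 5;  a_288 = 2;  a_289 = 12;  a_290 = 3
  a_291 = 12;  a_292 = 16;  a_293 = 10;  a_294 = 1;  a_295 = 6;  a_296 = 8
  a_297 = 4;  a_298 = 8;  a_299 = 3;  a_300 = 3;  a_301 = 16;  a_302 = 2
  a_303 = 9;  a_304 = 5;  a_305 = 0;  a_306 = 13;  a_307 = 6;  a_308 = 10
  a_309 = 13;  a_310 = 15;  a_311 = 5;  a_312 = 16;  a_313 = 7;  a_314 = 1
  a_315 = 9;  a_316 = 5;  a_317 = 15;  a_318 = 11;  a_319 = 6;  a_320 = 8
  a_321 = 7;  a_322 = 11;  a_323 = 3;  a_324 = 6;  a_325 = 8;  a_326 = 8
  a_327 = 12;  a_328 = 3;  a_329 = 7;  a_330 = 11;  a_331 = 10;  a_332 = 13
  a_333 = 8;  a_334 = 15;  a_335 = 16;  a_336 = 0;  a_337 = 14;  a_338 = 12
  a_339 = 15;  a_340 = 14;  a_341 = 6;  a_342 = 5;  a_343 = 10;  a_344 = 0
  a_345 = 0;  a_346 = 3;  a_347 = 3;  a_348 = 0;  a_349 = 3;  a_350 = 9
  a_351 = 6;  a_352 = 3;  a_353 = 15;  a_354 = 7;  a_355 = 15;  a_356 = 4
  a_357 = 3;  a_358 = 12;  a_359 = 0;  a_360 = 11;  a_361 = 1;  a_362 = 7
  a_363 = 11;  a_364 = 6;  a_365 = 9;  a_366 = 8;  a_367 = 11;  a_368 = 4
  a_369 = 9;  a_370 = 10;  a_371 = 9;  a_372 = 0;  a_373 = 11;  a_374 = 12
  a_375 = 1;  a_376 = 11;  a_377 = 0;  a_378 = 8;  a_379 = 13;  a_380 = 5
  a_381 = 8;  a_382 = 12;  a_383 = 14;  a_384 = 1
a_385 = 1·1 + 16·14 + 2·12 = 11
a_386 = 1·11 + 16·1 + 2·14 = 4

4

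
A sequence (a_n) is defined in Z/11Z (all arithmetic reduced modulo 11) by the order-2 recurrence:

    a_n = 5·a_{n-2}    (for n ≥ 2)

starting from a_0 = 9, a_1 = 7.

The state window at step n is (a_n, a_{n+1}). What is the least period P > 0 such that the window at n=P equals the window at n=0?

n=0: window = (9, 7)
n=1: window = (7, 1)
n=2: window = (1, 2)
n=3: window = (2, 5)
n=4: window = (5, 10)
n=5: window = (10, 3)
n=6: window = (3, 6)
n=7: window = (6, 4)
n=8: window = (4, 8)
n=9: window = (8, 9)
n=10: window = (9, 7)
window at n=10 equals window at n=0 → period = 10

10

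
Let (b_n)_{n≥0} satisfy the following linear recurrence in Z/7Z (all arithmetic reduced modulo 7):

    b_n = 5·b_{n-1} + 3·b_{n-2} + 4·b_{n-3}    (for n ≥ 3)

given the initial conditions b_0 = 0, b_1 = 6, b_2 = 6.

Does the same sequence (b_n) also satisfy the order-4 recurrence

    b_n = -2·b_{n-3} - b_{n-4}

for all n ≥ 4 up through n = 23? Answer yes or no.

yes

Terms b_0..b_23: 0, 6, 6, 6, 2, 3, 3, 4, 6, 5, 3, 5, 5, 3, 1, 6, 3, 2, 1, 2, 0, 3, 2, 5
n=4: candidate gives 2, actual b_4 = 2 ✓
n=5: candidate gives 3, actual b_5 = 3 ✓
n=6: candidate gives 3, actual b_6 = 3 ✓
n=7: candidate gives 4, actual b_7 = 4 ✓
n=8: candidate gives 6, actual b_8 = 6 ✓
n=9: candidate gives 5, actual b_9 = 5 ✓
n=10: candidate gives 3, actual b_10 = 3 ✓
n=11: candidate gives 5, actual b_11 = 5 ✓
n=12: candidate gives 5, actual b_12 = 5 ✓
n=13: candidate gives 3, actual b_13 = 3 ✓
n=14: candidate gives 1, actual b_14 = 1 ✓
n=15: candidate gives 6, actual b_15 = 6 ✓
n=16: candidate gives 3, actual b_16 = 3 ✓
n=17: candidate gives 2, actual b_17 = 2 ✓
n=18: candidate gives 1, actual b_18 = 1 ✓
n=19: candidate gives 2, actual b_19 = 2 ✓
n=20: candidate gives 0, actual b_20 = 0 ✓
n=21: candidate gives 3, actual b_21 = 3 ✓
n=22: candidate gives 2, actual b_22 = 2 ✓
n=23: candidate gives 5, actual b_23 = 5 ✓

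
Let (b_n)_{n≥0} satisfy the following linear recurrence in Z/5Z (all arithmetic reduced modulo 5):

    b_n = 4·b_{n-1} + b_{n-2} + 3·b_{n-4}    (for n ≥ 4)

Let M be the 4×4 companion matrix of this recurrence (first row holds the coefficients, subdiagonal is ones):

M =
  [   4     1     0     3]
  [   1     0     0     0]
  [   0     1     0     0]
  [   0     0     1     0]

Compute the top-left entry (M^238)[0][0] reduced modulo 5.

4

(M^238)[0][0] is the top entry after applying M 238 times to the unit state (1, 0, 0, 0). Equivalently it is h_{241} for the auxiliary sequence (h_n) obeying the same recurrence with h_3 = 1 and h_i = 0 for 0 ≤ i < 3:
h_4 = 4·1 + 1·0 + 0·0 + 3·0 = 4
h_5 = 4·4 + 1·1 + 0·0 + 3·0 = 2
h_6 = 4·2 + 1·4 + 0·1 + 3·0 = 2
h_7 = 4·2 + 1·2 + 0·4 + 3·1 = 3
h_8 = 4·3 + 1·2 + 0·2 + 3·4 = 1
h_9 = 4·1 + 1·3 + 0·2 + 3·2 = 3
Continuing the recurrence:
  h_10 = 4;  h_11 = 3;  h_12 = 4;  h_13 = 3;  h_14 = 3;  h_15 = 4
  h_16 = 1;  h_17 = 2;  h_18 = 3;  h_19 = 1;  h_20 = 0;  h_21 = 2
  h_22 = 2;  h_23 = 3;  h_24 = 4;  h_25 = 0;  h_26 = 0;  h_27 = 4
  h_28 = 3;  h_29 = 1;  h_30 = 2;  h_31 = 1;  h_32 = 0;  h_33 = 4
  h_34 = 2;  h_35 = 0;  h_36 = 2;  h_37 = 0;  h_38 = 3;  h_39 = 2
  h_40 = 2;  h_41 = 0;  h_42 = 1;  h_43 = 0;  h_44 = 2;  h_45 = 3
  h_46 = 2;  h_47 = 1;  h_48 = 2;  h_49 = 3;  h_50 = 0;  h_51 = 1
  h_52 = 0;  h_53 = 0;  h_54 = 0;  h_55 = 3;  h_56 = 2;  h_57 = 1
  h_58 = 1;  h_59 = 4;  h_60 = 3;  h_61 = 4;  h_62 = 2;  h_63 = 4
  h_64 = 2;  h_65 = 4;  h_66 = 4;  h_67 = 2;  h_68 = 3;  h_69 = 1
  h_70 = 4;  h_71 = 3;  h_72 = 0;  h_73 = 1;  h_74 = 1;  h_75 = 4
  h_76 = 2;  h_77 = 0;  h_78 = 0;  h_79 = 2;  h_80 = 4;  h_81 = 3
  h_82 = 1;  h_83 = 3;  h_84 = 0;  h_85 = 2;  h_86 = 1;  h_87 = 0
  h_88 = 1;  h_89 = 0;  h_90 = 4;  h_91 = 1;  h_92 = 1;  h_93 = 0
  h_94 = 3;  h_95 = 0;  h_96 = 1;  h_97 = 4;  h_98 = 1;  h_99 = 3
  h_100 = 1;  h_101 = 4;  h_102 = 0;  h_103 = 3;  h_104 = 0;  h_105 = 0
  h_106 = 0;  h_107 = 4;  h_108 = 1;  h_109 = 3;  h_110 = 3;  h_111 = 2
  h_112 = 4;  h_113 = 2;  h_114 = 1;  h_115 = 2;  h_116 = 1;  h_117 = 2
  h_118 = 2;  h_119 = 1;  h_120 = 4;  h_121 = 3;  h_122 = 2;  h_123 = 4
  h_124 = 0;  h_125 = 3;  h_126 = 3;  h_127 = 2;  h_128 = 1;  h_129 = 0
  h_130 = 0;  h_131 = 1;  h_132 = 2;  h_133 = 4;  h_134 = 3;  h_135 = 4
  h_136 = 0;  h_137 = 1;  h_138 = 3;  h_139 = 0;  h_140 = 3;  h_141 = 0
  h_142 = 2;  h_143 = 3;  h_144 = 3;  h_145 = 0;  h_146 = 4;  h_147 = 0
  h_148 = 3;  h_149 = 2;  h_150 = 3;  h_151 = 4;  h_152 = 3;  h_153 = 2
  h_154 = 0;  h_155 = 4;  h_156 = 0;  h_157 = 0;  h_158 = 0;  h_159 = 2
  h_160 = 3;  h_161 = 4;  h_162 = 4;  h_163 = 1;  h_164 = 2;  h_165 = 1
  h_166 = 3;  h_167 = 1;  h_168 = 3;  h_169 = 1;  h_170 = 1;  h_171 = 3
  h_172 = 2;  h_173 = 4;  h_174 = 1;  h_175 = 2;  h_176 = 0;  h_177 = 4
  h_178 = 4;  h_179 = 1;  h_180 = 3;  h_181 = 0;  h_182 = 0;  h_183 = 3
  h_184 = 1;  h_185 = 2;  h_186 = 4;  h_187 = 2;  h_188 = 0;  h_189 = 3
  h_190 = 4;  h_191 = 0;  h_192 = 4;  h_193 = 0;  h_194 = 1;  h_195 = 4
  h_196 = 4;  h_197 = 0;  h_198 = 2;  h_199 = 0;  h_200 = 4;  h_201 = 1
  h_202 = 4;  h_203 = 2;  h_204 = 4;  h_205 = 1;  h_206 = 0;  h_207 = 2
  h_208 = 0;  h_209 = 0;  h_210 = 0;  h_211 = 1;  h_212 = 4;  h_213 = 2
  h_214 = 2;  h_215 = 3;  h_216 = 1;  h_217 = 3;  h_218 = 4;  h_219 = 3
  h_220 = 4;  h_221 = 3;  h_222 = 3;  h_223 = 4;  h_224 = 1;  h_225 = 2
  h_226 = 3;  h_227 = 1;  h_228 = 0;  h_229 = 2;  h_230 = 2;  h_231 = 3
  h_232 = 4;  h_233 = 0;  h_234 = 0;  h_235 = 4;  h_236 = 3;  h_237 = 1
  h_238 = 2;  h_239 = 1
h_240 = 4·1 + 1·2 + 0·1 + 3·3 = 0
h_241 = 4·0 + 1·1 + 0·2 + 3·1 = 4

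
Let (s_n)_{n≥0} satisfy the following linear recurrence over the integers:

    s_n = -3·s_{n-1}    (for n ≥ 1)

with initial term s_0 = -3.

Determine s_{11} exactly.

s_1 = -3·-3 = 9
s_2 = -3·9 = -27
s_3 = -3·-27 = 81
s_4 = -3·81 = -243
s_5 = -3·-243 = 729
s_6 = -3·729 = -2187
s_7 = -3·-2187 = 6561
s_8 = -3·6561 = -19683
s_9 = -3·-19683 = 59049
s_10 = -3·59049 = -177147
s_11 = -3·-177147 = 531441

531441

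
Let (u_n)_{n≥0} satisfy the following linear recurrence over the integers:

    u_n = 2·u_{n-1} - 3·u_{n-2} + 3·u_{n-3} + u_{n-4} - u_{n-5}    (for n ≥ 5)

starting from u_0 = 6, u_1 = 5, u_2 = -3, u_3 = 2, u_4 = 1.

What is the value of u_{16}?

-495

u_5 = 2·1 + -3·2 + 3·-3 + 1·5 + -1·6 = -14
u_6 = 2·-14 + -3·1 + 3·2 + 1·-3 + -1·5 = -33
u_7 = 2·-33 + -3·-14 + 3·1 + 1·2 + -1·-3 = -16
u_8 = 2·-16 + -3·-33 + 3·-14 + 1·1 + -1·2 = 24
u_9 = 2·24 + -3·-16 + 3·-33 + 1·-14 + -1·1 = -18
u_10 = 2·-18 + -3·24 + 3·-16 + 1·-33 + -1·-14 = -175
u_11 = 2·-175 + -3·-18 + 3·24 + 1·-16 + -1·-33 = -207
u_12 = 2·-207 + -3·-175 + 3·-18 + 1·24 + -1·-16 = 97
u_13 = 2·97 + -3·-207 + 3·-175 + 1·-18 + -1·24 = 248
u_14 = 2·248 + -3·97 + 3·-207 + 1·-175 + -1·-18 = -573
u_15 = 2·-573 + -3·248 + 3·97 + 1·-207 + -1·-175 = -1631
u_16 = 2·-1631 + -3·-573 + 3·248 + 1·97 + -1·-207 = -495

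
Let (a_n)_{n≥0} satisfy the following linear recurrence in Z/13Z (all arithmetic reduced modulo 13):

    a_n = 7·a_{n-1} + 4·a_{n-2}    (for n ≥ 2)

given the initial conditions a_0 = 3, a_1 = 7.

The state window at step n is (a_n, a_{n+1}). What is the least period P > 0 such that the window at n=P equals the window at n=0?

78

n=0: window = (3, 7)
n=1: window = (7, 9)
n=2: window = (9, 0)
n=3: window = (0, 10)
n=4: window = (10, 5)
n=5: window = (5, 10)
n=6: window = (10, 12)
n=7: window = (12, 7)
n=8: window = (7, 6)
n=9: window = (6, 5)
n=10: window = (5, 7)
n=11: window = (7, 4)
n=12: window = (4, 4)
n=13: window = (4, 5)
n=14: window = (5, 12)
n=15: window = (12, 0)
n=16: window = (0, 9)
n=17: window = (9, 11)
n=18: window = (11, 9)
n=19: window = (9, 3)
n=20: window = (3, 5)
n=21: window = (5, 8)
n=22: window = (8, 11)
n=23: window = (11, 5)
n=24: window = (5, 1)
n=25: window = (1, 1)
n=26: window = (1, 11)
n=27: window = (11, 3)
n=28: window = (3, 0)
n=29: window = (0, 12)
n=30: window = (12, 6)
n=31: window = (6, 12)
n=32: window = (12, 4)
n=33: window = (4, 11)
n=34: window = (11, 2)
n=35: window = (2, 6)
n=36: window = (6, 11)
n=37: window = (11, 10)
n=38: window = (10, 10)
n=39: window = (10, 6)
n=40: window = (6, 4)
…
n=76: window = (2, 3)
n=77: window = (3, 3)
n=78: window = (3, 7)
window at n=78 equals window at n=0 → period = 78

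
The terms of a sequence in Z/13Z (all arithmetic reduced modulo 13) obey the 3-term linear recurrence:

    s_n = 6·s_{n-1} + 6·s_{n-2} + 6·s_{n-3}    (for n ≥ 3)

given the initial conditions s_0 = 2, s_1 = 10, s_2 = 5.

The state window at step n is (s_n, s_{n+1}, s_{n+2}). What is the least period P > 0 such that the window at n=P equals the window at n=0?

n=0: window = (2, 10, 5)
n=1: window = (10, 5, 11)
n=2: window = (5, 11, 0)
n=3: window = (11, 0, 5)
n=4: window = (0, 5, 5)
n=5: window = (5, 5, 8)
n=6: window = (5, 8, 4)
n=7: window = (8, 4, 11)
n=8: window = (4, 11, 8)
n=9: window = (11, 8, 8)
n=10: window = (8, 8, 6)
n=11: window = (8, 6, 2)
n=12: window = (6, 2, 5)
n=13: window = (2, 5, 0)
n=14: window = (5, 0, 3)
n=15: window = (0, 3, 9)
n=16: window = (3, 9, 7)
n=17: window = (9, 7, 10)
n=18: window = (7, 10, 0)
n=19: window = (10, 0, 11)
n=20: window = (0, 11, 9)
n=21: window = (11, 9, 3)
n=22: window = (9, 3, 8)
n=23: window = (3, 8, 3)
n=24: window = (8, 3, 6)
n=25: window = (3, 6, 11)
n=26: window = (6, 11, 3)
n=27: window = (11, 3, 3)
n=28: window = (3, 3, 11)
n=29: window = (3, 11, 11)
n=30: window = (11, 11, 7)
n=31: window = (11, 7, 5)
n=32: window = (7, 5, 8)
n=33: window = (5, 8, 3)
n=34: window = (8, 3, 5)
n=35: window = (3, 5, 5)
n=36: window = (5, 5, 0)
n=37: window = (5, 0, 8)
n=38: window = (0, 8, 0)
n=39: window = (8, 0, 9)
n=40: window = (0, 9, 11)
…
n=82: window = (0, 4, 2)
n=83: window = (4, 2, 10)
n=84: window = (2, 10, 5)
window at n=84 equals window at n=0 → period = 84

84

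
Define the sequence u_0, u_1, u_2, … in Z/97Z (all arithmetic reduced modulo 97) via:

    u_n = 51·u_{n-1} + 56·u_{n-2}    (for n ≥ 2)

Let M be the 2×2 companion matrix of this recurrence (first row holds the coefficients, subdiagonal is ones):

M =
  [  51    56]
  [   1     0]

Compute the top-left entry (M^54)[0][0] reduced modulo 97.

(M^54)[0][0] is the top entry after applying M 54 times to the unit state (1, 0). Equivalently it is h_{55} for the auxiliary sequence (h_n) obeying the same recurrence with h_1 = 1 and h_i = 0 for 0 ≤ i < 1:
h_2 = 51·1 + 56·0 = 51
h_3 = 51·51 + 56·1 = 38
h_4 = 51·38 + 56·51 = 41
h_5 = 51·41 + 56·38 = 48
h_6 = 51·48 + 56·41 = 88
h_7 = 51·88 + 56·48 = 95
h_8 = 51·95 + 56·88 = 73
h_9 = 51·73 + 56·95 = 22
h_10 = 51·22 + 56·73 = 69
h_11 = 51·69 + 56·22 = 95
h_12 = 51·95 + 56·69 = 76
h_13 = 51·76 + 56·95 = 78
h_14 = 51·78 + 56·76 = 86
h_15 = 51·86 + 56·78 = 24
h_16 = 51·24 + 56·86 = 26
h_17 = 51·26 + 56·24 = 51
h_18 = 51·51 + 56·26 = 80
h_19 = 51·80 + 56·51 = 49
h_20 = 51·49 + 56·80 = 92
h_21 = 51·92 + 56·49 = 64
h_22 = 51·64 + 56·92 = 74
h_23 = 51·74 + 56·64 = 83
h_24 = 51·83 + 56·74 = 35
h_25 = 51·35 + 56·83 = 31
h_26 = 51·31 + 56·35 = 49
h_27 = 51·49 + 56·31 = 64
h_28 = 51·64 + 56·49 = 91
h_29 = 51·91 + 56·64 = 77
h_30 = 51·77 + 56·91 = 2
h_31 = 51·2 + 56·77 = 49
h_32 = 51·49 + 56·2 = 89
h_33 = 51·89 + 56·49 = 8
h_34 = 51·8 + 56·89 = 57
h_35 = 51·57 + 56·8 = 57
h_36 = 51·57 + 56·57 = 85
h_37 = 51·85 + 56·57 = 58
h_38 = 51·58 + 56·85 = 55
h_39 = 51·55 + 56·58 = 39
h_40 = 51·39 + 56·55 = 25
h_41 = 51·25 + 56·39 = 64
h_42 = 51·64 + 56·25 = 8
h_43 = 51·8 + 56·64 = 15
h_44 = 51·15 + 56·8 = 49
h_45 = 51·49 + 56·15 = 41
h_46 = 51·41 + 56·49 = 82
h_47 = 51·82 + 56·41 = 76
h_48 = 51·76 + 56·82 = 29
h_49 = 51·29 + 56·76 = 12
h_50 = 51·12 + 56·29 = 5
h_51 = 51·5 + 56·12 = 54
h_52 = 51·54 + 56·5 = 27
h_53 = 51·27 + 56·54 = 36
h_54 = 51·36 + 56·27 = 50
h_55 = 51·50 + 56·36 = 7

7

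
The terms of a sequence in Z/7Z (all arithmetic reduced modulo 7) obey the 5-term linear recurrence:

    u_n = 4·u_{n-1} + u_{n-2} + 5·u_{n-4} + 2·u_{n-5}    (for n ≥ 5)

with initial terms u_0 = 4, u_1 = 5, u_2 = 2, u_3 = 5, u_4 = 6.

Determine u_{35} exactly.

3

u_5 = 4·6 + 1·5 + 0·2 + 5·5 + 2·4 = 6
u_6 = 4·6 + 1·6 + 0·5 + 5·2 + 2·5 = 1
u_7 = 4·1 + 1·6 + 0·6 + 5·5 + 2·2 = 4
u_8 = 4·4 + 1·1 + 0·6 + 5·6 + 2·5 = 1
u_9 = 4·1 + 1·4 + 0·1 + 5·6 + 2·6 = 1
u_10 = 4·1 + 1·1 + 0·4 + 5·1 + 2·6 = 1
u_11 = 4·1 + 1·1 + 0·1 + 5·4 + 2·1 = 6
u_12 = 4·6 + 1·1 + 0·1 + 5·1 + 2·4 = 3
u_13 = 4·3 + 1·6 + 0·1 + 5·1 + 2·1 = 4
u_14 = 4·4 + 1·3 + 0·6 + 5·1 + 2·1 = 5
u_15 = 4·5 + 1·4 + 0·3 + 5·6 + 2·1 = 0
u_16 = 4·0 + 1·5 + 0·4 + 5·3 + 2·6 = 4
u_17 = 4·4 + 1·0 + 0·5 + 5·4 + 2·3 = 0
u_18 = 4·0 + 1·4 + 0·0 + 5·5 + 2·4 = 2
u_19 = 4·2 + 1·0 + 0·4 + 5·0 + 2·5 = 4
u_20 = 4·4 + 1·2 + 0·0 + 5·4 + 2·0 = 3
u_21 = 4·3 + 1·4 + 0·2 + 5·0 + 2·4 = 3
u_22 = 4·3 + 1·3 + 0·4 + 5·2 + 2·0 = 4
u_23 = 4·4 + 1·3 + 0·3 + 5·4 + 2·2 = 1
u_24 = 4·1 + 1·4 + 0·3 + 5·3 + 2·4 = 3
u_25 = 4·3 + 1·1 + 0·4 + 5·3 + 2·3 = 6
u_26 = 4·6 + 1·3 + 0·1 + 5·4 + 2·3 = 4
u_27 = 4·4 + 1·6 + 0·3 + 5·1 + 2·4 = 0
u_28 = 4·0 + 1·4 + 0·6 + 5·3 + 2·1 = 0
u_29 = 4·0 + 1·0 + 0·4 + 5·6 + 2·3 = 1
u_30 = 4·1 + 1·0 + 0·0 + 5·4 + 2·6 = 1
u_31 = 4·1 + 1·1 + 0·0 + 5·0 + 2·4 = 6
u_32 = 4·6 + 1·1 + 0·1 + 5·0 + 2·0 = 4
u_33 = 4·4 + 1·6 + 0·1 + 5·1 + 2·0 = 6
u_34 = 4·6 + 1·4 + 0·6 + 5·1 + 2·1 = 0
u_35 = 4·0 + 1·6 + 0·4 + 5·6 + 2·1 = 3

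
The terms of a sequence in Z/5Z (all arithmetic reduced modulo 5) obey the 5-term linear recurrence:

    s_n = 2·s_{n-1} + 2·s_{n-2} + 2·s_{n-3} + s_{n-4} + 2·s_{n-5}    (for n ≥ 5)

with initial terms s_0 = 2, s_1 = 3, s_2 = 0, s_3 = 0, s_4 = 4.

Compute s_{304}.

s_5 = 2·4 + 2·0 + 2·0 + 1·3 + 2·2 = 0
s_6 = 2·0 + 2·4 + 2·0 + 1·0 + 2·3 = 4
s_7 = 2·4 + 2·0 + 2·4 + 1·0 + 2·0 = 1
s_8 = 2·1 + 2·4 + 2·0 + 1·4 + 2·0 = 4
s_9 = 2·4 + 2·1 + 2·4 + 1·0 + 2·4 = 1
s_10 = 2·1 + 2·4 + 2·1 + 1·4 + 2·0 = 1
Continuing the recurrence:
  s_11 = 1;  s_12 = 2;  s_13 = 2;  s_14 = 3;  s_15 = 2;  s_16 = 3
  s_17 = 2;  s_18 = 1;  s_19 = 0;  s_20 = 3;  s_21 = 1;  s_22 = 3
  s_23 = 1;  s_24 = 3;  s_25 = 1;  s_26 = 0;  s_27 = 0;  s_28 = 2
  s_29 = 1;  s_30 = 3;  s_31 = 2;  s_32 = 4;  s_33 = 3;  s_34 = 3
  s_35 = 3;  s_36 = 1;  s_37 = 0;  s_38 = 2;  s_39 = 0;  s_40 = 1
  s_41 = 3;  s_42 = 0;  s_43 = 2;  s_44 = 1;  s_45 = 1;  s_46 = 4
  s_47 = 4;  s_48 = 3;  s_49 = 0;  s_50 = 0;  s_51 = 3;  s_52 = 2
  s_53 = 1;  s_54 = 2;  s_55 = 3;  s_56 = 0;  s_57 = 0;  s_58 = 0
  s_59 = 2;  s_60 = 0;  s_61 = 4;  s_62 = 2;  s_63 = 4;  s_64 = 4
  s_65 = 4;  s_66 = 4;  s_67 = 2;  s_68 = 2;  s_69 = 3;  s_70 = 1
  s_71 = 2;  s_72 = 3;  s_73 = 4;  s_74 = 0;  s_75 = 3;  s_76 = 1
  s_77 = 3;  s_78 = 2;  s_79 = 0;  s_80 = 2;  s_81 = 3;  s_82 = 3
  s_83 = 0;  s_84 = 4;  s_85 = 1;  s_86 = 4;  s_87 = 4;  s_88 = 2
  s_89 = 4;  s_90 = 1;  s_91 = 1;  s_92 = 2;  s_93 = 1;  s_94 = 2
  s_95 = 3;  s_96 = 1;  s_97 = 2;  s_98 = 1;  s_99 = 0;  s_100 = 3
  s_101 = 2;  s_102 = 0;  s_103 = 2;  s_104 = 1;  s_105 = 4;  s_106 = 3
  s_107 = 3;  s_108 = 0;  s_109 = 3;  s_110 = 3;  s_111 = 1;  s_112 = 0
  s_113 = 1;  s_114 = 3;  s_115 = 0;  s_116 = 0;  s_117 = 2;  s_118 = 4
  s_119 = 3;  s_120 = 3;  s_121 = 2;  s_122 = 4;  s_123 = 4;  s_124 = 4
  s_125 = 2;  s_126 = 3;  s_127 = 0;  s_128 = 2;  s_129 = 0;  s_130 = 1
  s_131 = 2;  s_132 = 3;  s_133 = 1;  s_134 = 3;  s_135 = 3;  s_136 = 1
  s_137 = 1;  s_138 = 0;  s_139 = 3;  s_140 = 0;  s_141 = 4;  s_142 = 1
  s_143 = 3;  s_144 = 2;  s_145 = 1;  s_146 = 1;  s_147 = 3;  s_148 = 3
  s_149 = 4;  s_150 = 3;  s_151 = 0;  s_152 = 3;  s_153 = 2;  s_154 = 1
  s_155 = 3;  s_156 = 0;  s_157 = 1;  s_158 = 3;  s_159 = 3;  s_160 = 0
  s_161 = 3;  s_162 = 2;  s_163 = 4;  s_164 = 4;  s_165 = 3;  s_166 = 0
  s_167 = 2;  s_168 = 2;  s_169 = 4;  s_170 = 2;  s_171 = 3;  s_172 = 4
  s_173 = 1;  s_174 = 1;  s_175 = 4;  s_176 = 2;  s_177 = 3;  s_178 = 1
  s_179 = 3;  s_180 = 4;  s_181 = 3;  s_182 = 2;  s_183 = 3;  s_184 = 1
  s_185 = 3;  s_186 = 2;  s_187 = 4;  s_188 = 0;  s_189 = 2;  s_190 = 0
  s_191 = 2;  s_192 = 1;  s_193 = 3;  s_194 = 1;  s_195 = 2;  s_196 = 2
  s_197 = 0;  s_198 = 0;  s_199 = 3;  s_200 = 2;  s_201 = 4;  s_202 = 3
  s_203 = 1;  s_204 = 4;  s_205 = 4;  s_206 = 4;  s_207 = 1;  s_208 = 4
  s_209 = 0;  s_210 = 2;  s_211 = 1;  s_212 = 2;  s_213 = 3;  s_214 = 4
  s_215 = 3;  s_216 = 4;  s_217 = 4;  s_218 = 2;  s_219 = 1;  s_220 = 4
  s_221 = 1;  s_222 = 2;  s_223 = 4;  s_224 = 0;  s_225 = 1;  s_226 = 4
  s_227 = 3;  s_228 = 4;  s_229 = 3;  s_230 = 1;  s_231 = 2;  s_232 = 2
  s_233 = 1;  s_234 = 2;  s_235 = 4;  s_236 = 0;  s_237 = 2;  s_238 = 1
  s_239 = 4;  s_240 = 2;  s_241 = 1;  s_242 = 4;  s_243 = 0;  s_244 = 0
  s_245 = 3;  s_246 = 2;  s_247 = 3;  s_248 = 1;  s_249 = 0;  s_250 = 1
  s_251 = 1;  s_252 = 1;  s_253 = 3;  s_254 = 1;  s_255 = 3;  s_256 = 2
  s_257 = 2;  s_258 = 1;  s_259 = 0;  s_260 = 4;  s_261 = 1;  s_262 = 0
  s_263 = 2;  s_264 = 0;  s_265 = 3;  s_266 = 2;  s_267 = 2;  s_268 = 3
  s_269 = 2;  s_270 = 2;  s_271 = 0;  s_272 = 0;  s_273 = 2;  s_274 = 0
  s_275 = 3;  s_276 = 0;  s_277 = 3;  s_278 = 1;  s_279 = 1;  s_280 = 1
  s_281 = 4;  s_282 = 4;  s_283 = 1;  s_284 = 1;  s_285 = 3;  s_286 = 2
  s_287 = 1;  s_288 = 0;  s_289 = 1;  s_290 = 2;  s_291 = 1;  s_292 = 0
  s_293 = 2;  s_294 = 0;  s_295 = 4;  s_296 = 4;  s_297 = 3;  s_298 = 1
  s_299 = 0;  s_300 = 0;  s_301 = 3;  s_302 = 3
s_303 = 2·3 + 2·3 + 2·0 + 1·0 + 2·1 = 4
s_304 = 2·4 + 2·3 + 2·3 + 1·0 + 2·0 = 0

0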